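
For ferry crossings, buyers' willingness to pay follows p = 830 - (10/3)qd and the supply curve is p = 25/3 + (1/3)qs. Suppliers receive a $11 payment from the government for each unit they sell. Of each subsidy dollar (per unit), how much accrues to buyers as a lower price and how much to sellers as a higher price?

Pre-subsidy: 830 - (10/3)q = 25/3 + (1/3)q gives q* = 2465/11 and p* = 2740/33.
With the subsidy, sellers receive ps = pb + 11 for each unit, where pb is the price buyers pay.
On the curves, pb = 830 - (10/3)q and ps = 25/3 + (1/3)q; the wedge ps − pb = 11 gives 25/3 + (1/3)q − (830 - (10/3)q) = 11, so q' = 2498/11.
Then pb = 830 − (10/3)·(2498/11) = 2410/33 and ps = 25/3 + (1/3)·(2498/11) = 2773/33.
Buyers' price falls by p* − pb = 2740/33 − 2410/33 = 10; sellers' price rises by ps − p* = 2773/33 − 2740/33 = 1.

Buyers gain $10 per unit; sellers gain $1 per unit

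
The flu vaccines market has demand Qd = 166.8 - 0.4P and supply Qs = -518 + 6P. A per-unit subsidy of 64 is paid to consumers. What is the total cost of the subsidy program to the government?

Government cost = 9472

Pre-subsidy: 166.8 - 0.4P = -518 + 6P gives P* = 107, Q* = 124.
With the rebate, buyers effectively pay Pb = Ps − 64, where Ps is the price sellers receive.
Demand in terms of Ps becomes Qd = 166.8 − 0.4(Ps − 64) = 192.4 - 0.4Ps. Setting this equal to supply: 192.4 - 0.4Ps = -518 + 6Ps, so Ps = 111.
Buyers pay Pb = 111 − 64 = 47; Q' = -518 + 6·111 = 148.
Government outlay = subsidy × quantity = 64 × 148 = 9472.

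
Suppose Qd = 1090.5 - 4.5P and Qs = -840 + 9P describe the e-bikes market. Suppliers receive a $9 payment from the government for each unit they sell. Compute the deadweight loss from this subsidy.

Deadweight loss = $121.5

Pre-subsidy: 1090.5 - 4.5P = -840 + 9P gives P* = 143, Q* = 447.
With the subsidy, sellers receive Ps = Pb + 9 for each unit, where Pb is the price buyers pay.
Supply in terms of Pb becomes Qs = -840 + 9(Pb + 9) = -759 + 9Pb. Setting this equal to demand: 1090.5 - 4.5Pb = -759 + 9Pb, so Pb = 137.
Sellers receive Ps = 137 + 9 = 146; Q' = 1090.5 − 4.5·137 = 474.
The subsidy expands output by 474 − 447 = 27 past the efficient level; on those units the gap between marginal cost and willingness to pay runs from 0 up to 9.
DWL = ½ × 9 × 27 = 121.5.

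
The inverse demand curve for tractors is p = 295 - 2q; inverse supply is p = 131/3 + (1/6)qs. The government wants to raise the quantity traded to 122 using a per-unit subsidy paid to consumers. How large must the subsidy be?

Required subsidy s = 13 per unit

At q = 122, from the demand curve buyers pay pb = 295 − 2·122 = 51; from the supply curve sellers need ps = 131/3 + (1/6)·122 = 64.
The subsidy must fill the gap: s = ps − pb = 64 − 51 = 13.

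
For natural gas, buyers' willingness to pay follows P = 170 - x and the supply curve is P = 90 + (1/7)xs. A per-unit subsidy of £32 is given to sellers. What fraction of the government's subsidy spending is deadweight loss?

DWL / government spending = 1/7

Pre-subsidy: 170 - x = 90 + (1/7)x gives x* = 70 and P* = 100.
With the subsidy, sellers receive Ps = Pb + 32 for each unit, where Pb is the price buyers pay.
On the curves, Pb = 170 - x and Ps = 90 + (1/7)x; the wedge Ps − Pb = 32 gives 90 + (1/7)x − (170 - x) = 32, so x' = 98.
Then Pb = 170 − 1·98 = 72 and Ps = 90 + (1/7)·98 = 104.
ΔCS = ½(70 + 98)(100 − 72) = 2352; ΔPS = ½(70 + 98)(104 − 100) = 336.
Government spending = 32 × 98 = 3136.
DWL = ½ × 32 × (98 − 70) = 448; fraction = 448 / 3136 = 1/7.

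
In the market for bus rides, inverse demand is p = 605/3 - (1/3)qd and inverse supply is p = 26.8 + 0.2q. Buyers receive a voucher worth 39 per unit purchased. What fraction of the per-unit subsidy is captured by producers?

Producer share = 0.375

Pre-subsidy: 605/3 - (1/3)q = 26.8 + 0.2q gives q* = 327.875 and p* = 92.375.
With the rebate, buyers effectively pay pb = ps − 39, where ps is the price sellers receive.
On the curves, pb = 605/3 - (1/3)q and ps = 26.8 + 0.2q; the wedge ps − pb = 39 gives 26.8 + 0.2q − (605/3 - (1/3)q) = 39, so q' = 401.
Then pb = 605/3 − (1/3)·401 = 68 and ps = 26.8 + 0.2·401 = 107.
Buyers' price falls by p* − pb = 92.375 − 68 = 24.375; sellers' price rises by ps − p* = 107 − 92.375 = 14.625.
So producers capture 14.625/39 = 0.375 of each unit of subsidy.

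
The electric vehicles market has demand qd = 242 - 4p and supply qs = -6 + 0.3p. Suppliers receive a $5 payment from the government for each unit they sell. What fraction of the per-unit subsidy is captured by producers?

Pre-subsidy: 242 - 4p = -6 + 0.3p gives p* = 2480/43, q* = 486/43.
With the subsidy, sellers receive ps = pb + 5 for each unit, where pb is the price buyers pay.
Supply in terms of pb becomes qs = -6 + 0.3(pb + 5) = -4.5 + 0.3pb. Setting this equal to demand: 242 - 4pb = -4.5 + 0.3pb, so pb = 2465/43.
Sellers receive ps = 2465/43 + 5 = 2680/43; q' = 242 − 4·(2465/43) = 546/43.
Buyers' price falls by p* − pb = 2480/43 − 2465/43 = 15/43; sellers' price rises by ps − p* = 2680/43 − 2480/43 = 200/43.
So producers capture (200/43)/5 = 40/43 of each unit of subsidy.

Producer share = 40/43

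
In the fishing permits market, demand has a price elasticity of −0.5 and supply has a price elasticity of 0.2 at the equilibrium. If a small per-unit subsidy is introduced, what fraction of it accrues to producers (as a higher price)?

Producer share = 5/7

For a small subsidy around the equilibrium, the benefit split depends on the relative slopes, which at a point are proportional to the elasticities.
Buyer share = εs/(εs + |εd|) = 0.2/(0.2 + 0.5) = 2/7; seller share = |εd|/(εs + |εd|) = 5/7.
So producers capture 5/7 of the subsidy.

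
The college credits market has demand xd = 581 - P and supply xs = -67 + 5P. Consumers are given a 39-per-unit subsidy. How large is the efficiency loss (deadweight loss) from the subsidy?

Pre-subsidy: 581 - P = -67 + 5P gives P* = 108, x* = 473.
With the rebate, buyers effectively pay Pb = Ps − 39, where Ps is the price sellers receive.
Demand in terms of Ps becomes xd = 581 − 1(Ps − 39) = 620 - Ps. Setting this equal to supply: 620 - Ps = -67 + 5Ps, so Ps = 114.5.
Buyers pay Pb = 114.5 − 39 = 75.5; x' = -67 + 5·114.5 = 505.5.
The subsidy expands output by 505.5 − 473 = 32.5 past the efficient level; on those units the gap between marginal cost and willingness to pay runs from 0 up to 39.
DWL = ½ × 39 × 32.5 = 633.75.

Deadweight loss = 633.75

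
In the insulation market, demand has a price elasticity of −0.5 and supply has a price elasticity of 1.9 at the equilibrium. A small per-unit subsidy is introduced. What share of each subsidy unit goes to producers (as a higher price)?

Producer share = 5/24

For a small subsidy around the equilibrium, the benefit split depends on the relative slopes, which at a point are proportional to the elasticities.
Buyer share = εs/(εs + |εd|) = 1.9/(1.9 + 0.5) = 19/24; seller share = |εd|/(εs + |εd|) = 5/24.
So producers capture 5/24 of the subsidy.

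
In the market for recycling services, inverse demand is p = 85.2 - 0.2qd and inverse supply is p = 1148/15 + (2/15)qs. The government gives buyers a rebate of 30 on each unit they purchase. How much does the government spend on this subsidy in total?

Pre-subsidy: 85.2 - 0.2q = 1148/15 + (2/15)q gives q* = 26 and p* = 80.
With the rebate, buyers effectively pay pb = ps − 30, where ps is the price sellers receive.
On the curves, pb = 85.2 - 0.2q and ps = 1148/15 + (2/15)q; the wedge ps − pb = 30 gives 1148/15 + (2/15)q − (85.2 - 0.2q) = 30, so q' = 116.
Then pb = 85.2 − 0.2·116 = 62 and ps = 1148/15 + (2/15)·116 = 92.
Government outlay = subsidy × quantity = 30 × 116 = 3480.

Government cost = 3480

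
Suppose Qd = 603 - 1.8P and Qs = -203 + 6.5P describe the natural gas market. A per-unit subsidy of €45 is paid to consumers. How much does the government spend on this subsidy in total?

Government cost = 1836270/83

Pre-subsidy: 603 - 1.8P = -203 + 6.5P gives P* = 8060/83, Q* = 35541/83.
With the rebate, buyers effectively pay Pb = Ps − 45, where Ps is the price sellers receive.
Demand in terms of Ps becomes Qd = 603 − 1.8(Ps − 45) = 684 - 1.8Ps. Setting this equal to supply: 684 - 1.8Ps = -203 + 6.5Ps, so Ps = 8870/83.
Buyers pay Pb = 8870/83 − 45 = 5135/83; Q' = -203 + 6.5·(8870/83) = 40806/83.
Government outlay = subsidy × quantity = 45 × 40806/83 = 1836270/83.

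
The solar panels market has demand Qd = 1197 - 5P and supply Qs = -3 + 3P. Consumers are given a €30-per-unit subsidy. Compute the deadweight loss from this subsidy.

Deadweight loss = €843.75

Pre-subsidy: 1197 - 5P = -3 + 3P gives P* = 150, Q* = 447.
With the rebate, buyers effectively pay Pb = Ps − 30, where Ps is the price sellers receive.
Demand in terms of Ps becomes Qd = 1197 − 5(Ps − 30) = 1347 - 5Ps. Setting this equal to supply: 1347 - 5Ps = -3 + 3Ps, so Ps = 168.75.
Buyers pay Pb = 168.75 − 30 = 138.75; Q' = -3 + 3·168.75 = 503.25.
The subsidy expands output by 503.25 − 447 = 56.25 past the efficient level; on those units the gap between marginal cost and willingness to pay runs from 0 up to 30.
DWL = ½ × 30 × 56.25 = 843.75.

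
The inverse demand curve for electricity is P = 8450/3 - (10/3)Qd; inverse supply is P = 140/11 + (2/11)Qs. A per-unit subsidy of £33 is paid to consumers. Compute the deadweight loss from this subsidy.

Deadweight loss = 35937/232

Pre-subsidy: 8450/3 - (10/3)Q = 140/11 + (2/11)Q gives Q* = 46265/58 and P* = 4575/29.
With the rebate, buyers effectively pay Pb = Ps − 33, where Ps is the price sellers receive.
On the curves, Pb = 8450/3 - (10/3)Q and Ps = 140/11 + (2/11)Q; the wedge Ps − Pb = 33 gives 140/11 + (2/11)Q − (8450/3 - (10/3)Q) = 33, so Q' = 93619/116.
Then Pb = 8450/3 − (10/3)·(93619/116) = 7335/58 and Ps = 140/11 + (2/11)·(93619/116) = 9249/58.
The subsidy expands output by 93619/116 − 46265/58 = 1089/116 past the efficient level; on those units the gap between marginal cost and willingness to pay runs from 0 up to 33.
DWL = ½ × 33 × 1089/116 = 35937/232.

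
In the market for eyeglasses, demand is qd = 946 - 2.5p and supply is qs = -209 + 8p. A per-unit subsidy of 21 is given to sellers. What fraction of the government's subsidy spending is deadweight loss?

Pre-subsidy: 946 - 2.5p = -209 + 8p gives p* = 110, q* = 671.
With the subsidy, sellers receive ps = pb + 21 for each unit, where pb is the price buyers pay.
Supply in terms of pb becomes qs = -209 + 8(pb + 21) = -41 + 8pb. Setting this equal to demand: 946 - 2.5pb = -41 + 8pb, so pb = 94.
Sellers receive ps = 94 + 21 = 115; q' = 946 − 2.5·94 = 711.
ΔCS = ½(671 + 711)(110 − 94) = 11056; ΔPS = ½(671 + 711)(115 − 110) = 3455.
Government spending = 21 × 711 = 14931.
DWL = ½ × 21 × (711 − 671) = 420; fraction = 420 / 14931 = 20/711.

DWL / government spending = 20/711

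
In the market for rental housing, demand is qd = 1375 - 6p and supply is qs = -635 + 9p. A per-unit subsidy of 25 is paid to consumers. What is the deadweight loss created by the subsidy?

Deadweight loss = 1125

Pre-subsidy: 1375 - 6p = -635 + 9p gives p* = 134, q* = 571.
With the rebate, buyers effectively pay pb = ps − 25, where ps is the price sellers receive.
Demand in terms of ps becomes qd = 1375 − 6(ps − 25) = 1525 - 6ps. Setting this equal to supply: 1525 - 6ps = -635 + 9ps, so ps = 144.
Buyers pay pb = 144 − 25 = 119; q' = -635 + 9·144 = 661.
The subsidy expands output by 661 − 571 = 90 past the efficient level; on those units the gap between marginal cost and willingness to pay runs from 0 up to 25.
DWL = ½ × 25 × 90 = 1125.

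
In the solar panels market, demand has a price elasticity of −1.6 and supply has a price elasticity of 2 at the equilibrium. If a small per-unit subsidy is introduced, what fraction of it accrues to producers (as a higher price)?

For a small subsidy around the equilibrium, the benefit split depends on the relative slopes, which at a point are proportional to the elasticities.
Buyer share = εs/(εs + |εd|) = 2/(2 + 1.6) = 5/9; seller share = |εd|/(εs + |εd|) = 4/9.
So producers capture 4/9 of the subsidy.

Producer share = 4/9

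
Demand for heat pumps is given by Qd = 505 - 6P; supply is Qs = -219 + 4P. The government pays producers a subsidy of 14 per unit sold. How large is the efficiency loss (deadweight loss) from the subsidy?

Pre-subsidy: 505 - 6P = -219 + 4P gives P* = 72.4, Q* = 70.6.
With the subsidy, sellers receive Ps = Pb + 14 for each unit, where Pb is the price buyers pay.
Supply in terms of Pb becomes Qs = -219 + 4(Pb + 14) = -163 + 4Pb. Setting this equal to demand: 505 - 6Pb = -163 + 4Pb, so Pb = 66.8.
Sellers receive Ps = 66.8 + 14 = 80.8; Q' = 505 − 6·66.8 = 104.2.
The subsidy expands output by 104.2 − 70.6 = 33.6 past the efficient level; on those units the gap between marginal cost and willingness to pay runs from 0 up to 14.
DWL = ½ × 14 × 33.6 = 235.2.

Deadweight loss = 235.2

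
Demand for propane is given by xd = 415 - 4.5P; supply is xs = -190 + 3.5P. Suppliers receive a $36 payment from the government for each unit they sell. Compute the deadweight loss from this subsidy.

Deadweight loss = $1275.75

Pre-subsidy: 415 - 4.5P = -190 + 3.5P gives P* = 75.625, x* = 74.6875.
With the subsidy, sellers receive Ps = Pb + 36 for each unit, where Pb is the price buyers pay.
Supply in terms of Pb becomes xs = -190 + 3.5(Pb + 36) = -64 + 3.5Pb. Setting this equal to demand: 415 - 4.5Pb = -64 + 3.5Pb, so Pb = 59.875.
Sellers receive Ps = 59.875 + 36 = 95.875; x' = 415 − 4.5·59.875 = 145.5625.
The subsidy expands output by 145.5625 − 74.6875 = 70.875 past the efficient level; on those units the gap between marginal cost and willingness to pay runs from 0 up to 36.
DWL = ½ × 36 × 70.875 = 1275.75.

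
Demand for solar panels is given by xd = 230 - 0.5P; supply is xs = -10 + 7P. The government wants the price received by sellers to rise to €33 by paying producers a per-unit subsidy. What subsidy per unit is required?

Required subsidy s = €15 per unit

At a seller price of 33, quantity supplied is -10 + 7·33 = 221.
Buyers absorb 221 only when they pay Pb with 230 − 0.5·Pb = 221, i.e. Pb = 18.
s = Ps − Pb = 33 − 18 = 15.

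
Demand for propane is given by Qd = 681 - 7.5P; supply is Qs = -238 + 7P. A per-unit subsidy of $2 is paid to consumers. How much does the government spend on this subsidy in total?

Government cost = 12348/29

Pre-subsidy: 681 - 7.5P = -238 + 7P gives P* = 1838/29, Q* = 5964/29.
With the rebate, buyers effectively pay Pb = Ps − 2, where Ps is the price sellers receive.
Demand in terms of Ps becomes Qd = 681 − 7.5(Ps − 2) = 696 - 7.5Ps. Setting this equal to supply: 696 - 7.5Ps = -238 + 7Ps, so Ps = 1868/29.
Buyers pay Pb = 1868/29 − 2 = 1810/29; Q' = -238 + 7·(1868/29) = 6174/29.
Government outlay = subsidy × quantity = 2 × 6174/29 = 12348/29.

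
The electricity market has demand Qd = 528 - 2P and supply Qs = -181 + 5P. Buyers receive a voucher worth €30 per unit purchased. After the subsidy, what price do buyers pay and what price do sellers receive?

Pre-subsidy: 528 - 2P = -181 + 5P gives P* = 709/7, Q* = 2278/7.
With the rebate, buyers effectively pay Pb = Ps − 30, where Ps is the price sellers receive.
Demand in terms of Ps becomes Qd = 528 − 2(Ps − 30) = 588 - 2Ps. Setting this equal to supply: 588 - 2Ps = -181 + 5Ps, so Ps = 769/7.
Buyers pay Pb = 769/7 − 30 = 559/7; Q' = -181 + 5·(769/7) = 2578/7.

Buyers pay 559/7; sellers receive 769/7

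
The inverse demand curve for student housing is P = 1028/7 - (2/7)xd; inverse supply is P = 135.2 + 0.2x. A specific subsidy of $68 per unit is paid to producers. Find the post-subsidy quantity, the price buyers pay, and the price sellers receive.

x' = 164; buyers pay $100; sellers receive $168

Pre-subsidy: 1028/7 - (2/7)x = 135.2 + 0.2x gives x* = 24 and P* = 140.
With the subsidy, sellers receive Ps = Pb + 68 for each unit, where Pb is the price buyers pay.
On the curves, Pb = 1028/7 - (2/7)x and Ps = 135.2 + 0.2x; the wedge Ps − Pb = 68 gives 135.2 + 0.2x − (1028/7 - (2/7)x) = 68, so x' = 164.
Then Pb = 1028/7 − (2/7)·164 = 100 and Ps = 135.2 + 0.2·164 = 168.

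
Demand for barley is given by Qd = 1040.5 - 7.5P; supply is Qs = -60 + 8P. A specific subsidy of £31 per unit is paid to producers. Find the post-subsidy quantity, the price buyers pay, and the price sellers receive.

Pre-subsidy: 1040.5 - 7.5P = -60 + 8P gives P* = 71, Q* = 508.
With the subsidy, sellers receive Ps = Pb + 31 for each unit, where Pb is the price buyers pay.
Supply in terms of Pb becomes Qs = -60 + 8(Pb + 31) = 188 + 8Pb. Setting this equal to demand: 1040.5 - 7.5Pb = 188 + 8Pb, so Pb = 55.
Sellers receive Ps = 55 + 31 = 86; Q' = 1040.5 − 7.5·55 = 628.

Q' = 628; buyers pay £55; sellers receive £86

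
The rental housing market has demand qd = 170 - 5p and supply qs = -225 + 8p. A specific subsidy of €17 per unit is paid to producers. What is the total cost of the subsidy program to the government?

Pre-subsidy: 170 - 5p = -225 + 8p gives p* = 395/13, q* = 235/13.
With the subsidy, sellers receive ps = pb + 17 for each unit, where pb is the price buyers pay.
Supply in terms of pb becomes qs = -225 + 8(pb + 17) = -89 + 8pb. Setting this equal to demand: 170 - 5pb = -89 + 8pb, so pb = 259/13.
Sellers receive ps = 259/13 + 17 = 480/13; q' = 170 − 5·(259/13) = 915/13.
Government outlay = subsidy × quantity = 17 × 915/13 = 15555/13.

Government cost = 15555/13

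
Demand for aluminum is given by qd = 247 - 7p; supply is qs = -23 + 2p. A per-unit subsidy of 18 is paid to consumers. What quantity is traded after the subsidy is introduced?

Pre-subsidy: 247 - 7p = -23 + 2p gives p* = 30, q* = 37.
With the rebate, buyers effectively pay pb = ps − 18, where ps is the price sellers receive.
Demand in terms of ps becomes qd = 247 − 7(ps − 18) = 373 - 7ps. Setting this equal to supply: 373 - 7ps = -23 + 2ps, so ps = 44.
Buyers pay pb = 44 − 18 = 26; q' = -23 + 2·44 = 65.

q' = 65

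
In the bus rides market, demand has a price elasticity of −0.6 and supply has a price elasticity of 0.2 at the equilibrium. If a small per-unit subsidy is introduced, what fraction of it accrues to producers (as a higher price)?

Producer share = 0.75

For a small subsidy around the equilibrium, the benefit split depends on the relative slopes, which at a point are proportional to the elasticities.
Buyer share = εs/(εs + |εd|) = 0.2/(0.2 + 0.6) = 0.25; seller share = |εd|/(εs + |εd|) = 0.75.
So producers capture 0.75 of the subsidy.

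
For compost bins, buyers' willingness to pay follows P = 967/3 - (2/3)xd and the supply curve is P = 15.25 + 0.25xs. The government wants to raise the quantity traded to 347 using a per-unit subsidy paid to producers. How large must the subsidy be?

At x = 347, from the demand curve buyers pay Pb = 967/3 − (2/3)·347 = 91; from the supply curve sellers need Ps = 15.25 + 0.25·347 = 102.
The subsidy must fill the gap: s = Ps − Pb = 102 − 91 = 11.

Required subsidy s = 11 per unit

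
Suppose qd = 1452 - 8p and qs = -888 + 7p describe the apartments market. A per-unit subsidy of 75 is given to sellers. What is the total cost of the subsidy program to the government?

Pre-subsidy: 1452 - 8p = -888 + 7p gives p* = 156, q* = 204.
With the subsidy, sellers receive ps = pb + 75 for each unit, where pb is the price buyers pay.
Supply in terms of pb becomes qs = -888 + 7(pb + 75) = -363 + 7pb. Setting this equal to demand: 1452 - 8pb = -363 + 7pb, so pb = 121.
Sellers receive ps = 121 + 75 = 196; q' = 1452 − 8·121 = 484.
Government outlay = subsidy × quantity = 75 × 484 = 36300.

Government cost = 36300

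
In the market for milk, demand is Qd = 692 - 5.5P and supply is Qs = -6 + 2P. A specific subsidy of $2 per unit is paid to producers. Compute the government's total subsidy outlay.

Government cost = 5492/15

Pre-subsidy: 692 - 5.5P = -6 + 2P gives P* = 1396/15, Q* = 2702/15.
With the subsidy, sellers receive Ps = Pb + 2 for each unit, where Pb is the price buyers pay.
Supply in terms of Pb becomes Qs = -6 + 2(Pb + 2) = -2 + 2Pb. Setting this equal to demand: 692 - 5.5Pb = -2 + 2Pb, so Pb = 1388/15.
Sellers receive Ps = 1388/15 + 2 = 1418/15; Q' = 692 − 5.5·(1388/15) = 2746/15.
Government outlay = subsidy × quantity = 2 × 2746/15 = 5492/15.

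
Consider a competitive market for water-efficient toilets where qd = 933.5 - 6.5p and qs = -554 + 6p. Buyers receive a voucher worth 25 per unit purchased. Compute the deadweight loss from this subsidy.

Pre-subsidy: 933.5 - 6.5p = -554 + 6p gives p* = 119, q* = 160.
With the rebate, buyers effectively pay pb = ps − 25, where ps is the price sellers receive.
Demand in terms of ps becomes qd = 933.5 − 6.5(ps − 25) = 1096 - 6.5ps. Setting this equal to supply: 1096 - 6.5ps = -554 + 6ps, so ps = 132.
Buyers pay pb = 132 − 25 = 107; q' = -554 + 6·132 = 238.
The subsidy expands output by 238 − 160 = 78 past the efficient level; on those units the gap between marginal cost and willingness to pay runs from 0 up to 25.
DWL = ½ × 25 × 78 = 975.

Deadweight loss = 975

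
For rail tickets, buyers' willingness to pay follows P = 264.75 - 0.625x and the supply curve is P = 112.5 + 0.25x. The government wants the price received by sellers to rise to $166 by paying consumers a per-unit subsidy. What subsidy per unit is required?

Required subsidy s = $35 per unit

At a seller price of 166, quantity supplied is -450 + 4·166 = 214.
Buyers absorb 214 only when they pay Pb = 264.75 − 0.625·214 = 131.
s = Ps − Pb = 166 − 131 = 35.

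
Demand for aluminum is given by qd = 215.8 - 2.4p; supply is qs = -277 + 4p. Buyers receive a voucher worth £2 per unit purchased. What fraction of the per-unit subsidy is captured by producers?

Producer share = 0.375

Pre-subsidy: 215.8 - 2.4p = -277 + 4p gives p* = 77, q* = 31.
With the rebate, buyers effectively pay pb = ps − 2, where ps is the price sellers receive.
Demand in terms of ps becomes qd = 215.8 − 2.4(ps − 2) = 220.6 - 2.4ps. Setting this equal to supply: 220.6 - 2.4ps = -277 + 4ps, so ps = 77.75.
Buyers pay pb = 77.75 − 2 = 75.75; q' = -277 + 4·77.75 = 34.
Buyers' price falls by p* − pb = 77 − 75.75 = 1.25; sellers' price rises by ps − p* = 77.75 − 77 = 0.75.
So producers capture 0.75/2 = 0.375 of each unit of subsidy.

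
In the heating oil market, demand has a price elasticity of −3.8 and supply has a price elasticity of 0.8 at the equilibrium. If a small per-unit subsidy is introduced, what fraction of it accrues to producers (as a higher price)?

Producer share = 19/23

For a small subsidy around the equilibrium, the benefit split depends on the relative slopes, which at a point are proportional to the elasticities.
Buyer share = εs/(εs + |εd|) = 0.8/(0.8 + 3.8) = 4/23; seller share = |εd|/(εs + |εd|) = 19/23.
So producers capture 19/23 of the subsidy.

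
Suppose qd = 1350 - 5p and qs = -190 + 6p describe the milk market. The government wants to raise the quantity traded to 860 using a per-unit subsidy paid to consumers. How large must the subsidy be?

Required subsidy s = 77 per unit

At q = 860, invert demand for the buyer price: pb = (1350 − 860)/5 = 98; invert supply for the seller price: ps = (860 − (-190))/6 = 175.
The subsidy must fill the gap: s = ps − pb = 175 − 98 = 77.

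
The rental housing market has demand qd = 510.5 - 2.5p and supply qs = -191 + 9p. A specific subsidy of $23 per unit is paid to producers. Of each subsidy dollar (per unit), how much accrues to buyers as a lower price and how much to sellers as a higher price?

Buyers gain $18 per unit; sellers gain $5 per unit

Pre-subsidy: 510.5 - 2.5p = -191 + 9p gives p* = 61, q* = 358.
With the subsidy, sellers receive ps = pb + 23 for each unit, where pb is the price buyers pay.
Supply in terms of pb becomes qs = -191 + 9(pb + 23) = 16 + 9pb. Setting this equal to demand: 510.5 - 2.5pb = 16 + 9pb, so pb = 43.
Sellers receive ps = 43 + 23 = 66; q' = 510.5 − 2.5·43 = 403.
Buyers' price falls by p* − pb = 61 − 43 = 18; sellers' price rises by ps − p* = 66 − 61 = 5.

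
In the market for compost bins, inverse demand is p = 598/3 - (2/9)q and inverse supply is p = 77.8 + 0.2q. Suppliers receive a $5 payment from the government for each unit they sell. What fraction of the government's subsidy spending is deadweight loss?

DWL / government spending = 75/3796

Pre-subsidy: 598/3 - (2/9)q = 77.8 + 0.2q gives q* = 5469/19 and p* = 2572/19.
With the subsidy, sellers receive ps = pb + 5 for each unit, where pb is the price buyers pay.
On the curves, pb = 598/3 - (2/9)q and ps = 77.8 + 0.2q; the wedge ps − pb = 5 gives 77.8 + 0.2q − (598/3 - (2/9)q) = 5, so q' = 5694/19.
Then pb = 598/3 − (2/9)·(5694/19) = 2522/19 and ps = 77.8 + 0.2·(5694/19) = 2617/19.
ΔCS = ½(5469/19 + 5694/19)(2572/19 − 2522/19) = 279075/361; ΔPS = ½(5469/19 + 5694/19)(2617/19 − 2572/19) = 502335/722.
Government spending = 5 × 5694/19 = 28470/19.
DWL = ½ × 5 × (5694/19 − 5469/19) = 1125/38; fraction = (1125/38) / (28470/19) = 75/3796.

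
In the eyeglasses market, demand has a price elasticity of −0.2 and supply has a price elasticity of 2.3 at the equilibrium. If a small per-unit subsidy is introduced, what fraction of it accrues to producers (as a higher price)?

For a small subsidy around the equilibrium, the benefit split depends on the relative slopes, which at a point are proportional to the elasticities.
Buyer share = εs/(εs + |εd|) = 2.3/(2.3 + 0.2) = 0.92; seller share = |εd|/(εs + |εd|) = 0.08.
So producers capture 0.08 of the subsidy.

Producer share = 0.08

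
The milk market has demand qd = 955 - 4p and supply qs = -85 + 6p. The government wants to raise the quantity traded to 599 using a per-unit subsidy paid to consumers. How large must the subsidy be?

At q = 599, invert demand for the buyer price: pb = (955 − 599)/4 = 89; invert supply for the seller price: ps = (599 − (-85))/6 = 114.
The subsidy must fill the gap: s = ps − pb = 114 − 89 = 25.

Required subsidy s = 25 per unit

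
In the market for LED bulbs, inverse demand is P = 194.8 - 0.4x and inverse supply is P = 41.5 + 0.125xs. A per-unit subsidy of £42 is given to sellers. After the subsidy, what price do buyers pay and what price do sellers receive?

Pre-subsidy: 194.8 - 0.4x = 41.5 + 0.125x gives x* = 292 and P* = 78.
With the subsidy, sellers receive Ps = Pb + 42 for each unit, where Pb is the price buyers pay.
On the curves, Pb = 194.8 - 0.4x and Ps = 41.5 + 0.125x; the wedge Ps − Pb = 42 gives 41.5 + 0.125x − (194.8 - 0.4x) = 42, so x' = 372.
Then Pb = 194.8 − 0.4·372 = 46 and Ps = 41.5 + 0.125·372 = 88.

Buyers pay £46; sellers receive £88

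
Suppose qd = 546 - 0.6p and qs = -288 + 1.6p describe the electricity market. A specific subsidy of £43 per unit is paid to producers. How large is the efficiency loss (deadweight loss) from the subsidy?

Deadweight loss = 22188/55

Pre-subsidy: 546 - 0.6p = -288 + 1.6p gives p* = 4170/11, q* = 3504/11.
With the subsidy, sellers receive ps = pb + 43 for each unit, where pb is the price buyers pay.
Supply in terms of pb becomes qs = -288 + 1.6(pb + 43) = -219.2 + 1.6pb. Setting this equal to demand: 546 - 0.6pb = -219.2 + 1.6pb, so pb = 3826/11.
Sellers receive ps = 3826/11 + 43 = 4299/11; q' = 546 − 0.6·(3826/11) = 18552/55.
The subsidy expands output by 18552/55 − 3504/11 = 1032/55 past the efficient level; on those units the gap between marginal cost and willingness to pay runs from 0 up to 43.
DWL = ½ × 43 × 1032/55 = 22188/55.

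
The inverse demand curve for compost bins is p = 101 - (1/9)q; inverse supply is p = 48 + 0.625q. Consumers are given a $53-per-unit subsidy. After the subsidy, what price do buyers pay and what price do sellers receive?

Buyers pay $85; sellers receive $138

Pre-subsidy: 101 - (1/9)q = 48 + 0.625q gives q* = 72 and p* = 93.
With the rebate, buyers effectively pay pb = ps − 53, where ps is the price sellers receive.
On the curves, pb = 101 - (1/9)q and ps = 48 + 0.625q; the wedge ps − pb = 53 gives 48 + 0.625q − (101 - (1/9)q) = 53, so q' = 144.
Then pb = 101 − (1/9)·144 = 85 and ps = 48 + 0.625·144 = 138.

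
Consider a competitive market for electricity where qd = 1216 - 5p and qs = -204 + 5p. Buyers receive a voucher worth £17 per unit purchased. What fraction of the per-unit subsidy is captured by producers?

Pre-subsidy: 1216 - 5p = -204 + 5p gives p* = 142, q* = 506.
With the rebate, buyers effectively pay pb = ps − 17, where ps is the price sellers receive.
Demand in terms of ps becomes qd = 1216 − 5(ps − 17) = 1301 - 5ps. Setting this equal to supply: 1301 - 5ps = -204 + 5ps, so ps = 150.5.
Buyers pay pb = 150.5 − 17 = 133.5; q' = -204 + 5·150.5 = 548.5.
Buyers' price falls by p* − pb = 142 − 133.5 = 8.5; sellers' price rises by ps − p* = 150.5 − 142 = 8.5.
So producers capture 8.5/17 = 0.5 of each unit of subsidy.

Producer share = 0.5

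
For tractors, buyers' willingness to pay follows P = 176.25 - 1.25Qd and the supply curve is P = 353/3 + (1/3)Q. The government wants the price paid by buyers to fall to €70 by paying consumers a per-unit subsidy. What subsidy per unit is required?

Required subsidy s = €76 per unit

At a buyer price of 70, quantity demanded is 141 − 0.8·70 = 85.
Sellers supply 85 only when they receive Ps = 353/3 + (1/3)·85 = 146.
s = Ps − Pb = 146 − 70 = 76.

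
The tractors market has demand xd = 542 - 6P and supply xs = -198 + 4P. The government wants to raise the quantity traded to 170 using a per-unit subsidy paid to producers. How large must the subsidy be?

At x = 170, invert demand for the buyer price: Pb = (542 − 170)/6 = 62; invert supply for the seller price: Ps = (170 − (-198))/4 = 92.
The subsidy must fill the gap: s = Ps − Pb = 92 − 62 = 30.

Required subsidy s = 30 per unit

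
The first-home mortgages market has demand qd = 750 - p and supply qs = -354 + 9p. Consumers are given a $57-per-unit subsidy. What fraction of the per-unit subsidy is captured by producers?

Pre-subsidy: 750 - p = -354 + 9p gives p* = 110.4, q* = 639.6.
With the rebate, buyers effectively pay pb = ps − 57, where ps is the price sellers receive.
Demand in terms of ps becomes qd = 750 − 1(ps − 57) = 807 - ps. Setting this equal to supply: 807 - ps = -354 + 9ps, so ps = 116.1.
Buyers pay pb = 116.1 − 57 = 59.1; q' = -354 + 9·116.1 = 690.9.
Buyers' price falls by p* − pb = 110.4 − 59.1 = 51.3; sellers' price rises by ps − p* = 116.1 − 110.4 = 5.7.
So producers capture 5.7/57 = 0.1 of each unit of subsidy.

Producer share = 0.1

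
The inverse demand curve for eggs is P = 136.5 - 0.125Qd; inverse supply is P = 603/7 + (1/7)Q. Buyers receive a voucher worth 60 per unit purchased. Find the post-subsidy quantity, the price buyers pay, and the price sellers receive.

Pre-subsidy: 136.5 - 0.125Q = 603/7 + (1/7)Q gives Q* = 188 and P* = 113.
With the rebate, buyers effectively pay Pb = Ps − 60, where Ps is the price sellers receive.
On the curves, Pb = 136.5 - 0.125Q and Ps = 603/7 + (1/7)Q; the wedge Ps − Pb = 60 gives 603/7 + (1/7)Q − (136.5 - 0.125Q) = 60, so Q' = 412.
Then Pb = 136.5 − 0.125·412 = 85 and Ps = 603/7 + (1/7)·412 = 145.

Q' = 412; buyers pay 85; sellers receive 145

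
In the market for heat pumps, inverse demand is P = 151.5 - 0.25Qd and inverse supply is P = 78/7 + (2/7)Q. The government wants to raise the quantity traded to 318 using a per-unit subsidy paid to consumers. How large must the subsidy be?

At Q = 318, from the demand curve buyers pay Pb = 151.5 − 0.25·318 = 72; from the supply curve sellers need Ps = 78/7 + (2/7)·318 = 102.
The subsidy must fill the gap: s = Ps − Pb = 102 − 72 = 30.

Required subsidy s = 30 per unit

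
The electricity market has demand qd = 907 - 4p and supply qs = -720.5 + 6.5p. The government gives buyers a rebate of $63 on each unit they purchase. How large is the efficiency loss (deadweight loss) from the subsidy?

Deadweight loss = $4914

Pre-subsidy: 907 - 4p = -720.5 + 6.5p gives p* = 155, q* = 287.
With the rebate, buyers effectively pay pb = ps − 63, where ps is the price sellers receive.
Demand in terms of ps becomes qd = 907 − 4(ps − 63) = 1159 - 4ps. Setting this equal to supply: 1159 - 4ps = -720.5 + 6.5ps, so ps = 179.
Buyers pay pb = 179 − 63 = 116; q' = -720.5 + 6.5·179 = 443.
The subsidy expands output by 443 − 287 = 156 past the efficient level; on those units the gap between marginal cost and willingness to pay runs from 0 up to 63.
DWL = ½ × 63 × 156 = 4914.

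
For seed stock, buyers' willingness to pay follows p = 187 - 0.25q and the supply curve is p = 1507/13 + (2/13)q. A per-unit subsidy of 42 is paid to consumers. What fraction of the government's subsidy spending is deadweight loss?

DWL / government spending = 13/70

Pre-subsidy: 187 - 0.25q = 1507/13 + (2/13)q gives q* = 176 and p* = 143.
With the rebate, buyers effectively pay pb = ps − 42, where ps is the price sellers receive.
On the curves, pb = 187 - 0.25q and ps = 1507/13 + (2/13)q; the wedge ps − pb = 42 gives 1507/13 + (2/13)q − (187 - 0.25q) = 42, so q' = 280.
Then pb = 187 − 0.25·280 = 117 and ps = 1507/13 + (2/13)·280 = 159.
ΔCS = ½(176 + 280)(143 − 117) = 5928; ΔPS = ½(176 + 280)(159 − 143) = 3648.
Government spending = 42 × 280 = 11760.
DWL = ½ × 42 × (280 − 176) = 2184; fraction = 2184 / 11760 = 13/70.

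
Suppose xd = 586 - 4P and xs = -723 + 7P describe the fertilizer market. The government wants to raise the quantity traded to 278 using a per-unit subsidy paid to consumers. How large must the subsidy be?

At x = 278, invert demand for the buyer price: Pb = (586 − 278)/4 = 77; invert supply for the seller price: Ps = (278 − (-723))/7 = 143.
The subsidy must fill the gap: s = Ps − Pb = 143 − 77 = 66.

Required subsidy s = 66 per unit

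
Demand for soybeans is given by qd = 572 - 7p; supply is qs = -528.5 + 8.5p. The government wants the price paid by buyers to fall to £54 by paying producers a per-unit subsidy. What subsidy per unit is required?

At a buyer price of 54, quantity demanded is 572 − 7·54 = 194.
Sellers supply 194 only when they receive ps with -528.5 + 8.5·ps = 194, i.e. ps = 85.
s = ps − pb = 85 − 54 = 31.

Required subsidy s = £31 per unit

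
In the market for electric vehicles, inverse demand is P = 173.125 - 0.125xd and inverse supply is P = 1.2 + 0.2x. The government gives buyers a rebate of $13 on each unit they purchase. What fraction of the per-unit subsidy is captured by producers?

Producer share = 8/13

Pre-subsidy: 173.125 - 0.125x = 1.2 + 0.2x gives x* = 529 and P* = 107.
With the rebate, buyers effectively pay Pb = Ps − 13, where Ps is the price sellers receive.
On the curves, Pb = 173.125 - 0.125x and Ps = 1.2 + 0.2x; the wedge Ps − Pb = 13 gives 1.2 + 0.2x − (173.125 - 0.125x) = 13, so x' = 569.
Then Pb = 173.125 − 0.125·569 = 102 and Ps = 1.2 + 0.2·569 = 115.
Buyers' price falls by P* − Pb = 107 − 102 = 5; sellers' price rises by Ps − P* = 115 − 107 = 8.
So producers capture 8/13 = 8/13 of each unit of subsidy.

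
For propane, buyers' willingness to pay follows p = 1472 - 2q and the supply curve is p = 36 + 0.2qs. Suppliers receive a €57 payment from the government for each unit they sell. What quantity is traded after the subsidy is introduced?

Pre-subsidy: 1472 - 2q = 36 + 0.2q gives q* = 7180/11 and p* = 1832/11.
With the subsidy, sellers receive ps = pb + 57 for each unit, where pb is the price buyers pay.
On the curves, pb = 1472 - 2q and ps = 36 + 0.2q; the wedge ps − pb = 57 gives 36 + 0.2q − (1472 - 2q) = 57, so q' = 7465/11.
Then pb = 1472 − 2·(7465/11) = 1262/11 and ps = 36 + 0.2·(7465/11) = 1889/11.

q' = 7465/11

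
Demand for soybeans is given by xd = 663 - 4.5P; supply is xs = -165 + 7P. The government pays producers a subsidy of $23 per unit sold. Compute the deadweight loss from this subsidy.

Deadweight loss = $724.5

Pre-subsidy: 663 - 4.5P = -165 + 7P gives P* = 72, x* = 339.
With the subsidy, sellers receive Ps = Pb + 23 for each unit, where Pb is the price buyers pay.
Supply in terms of Pb becomes xs = -165 + 7(Pb + 23) = -4 + 7Pb. Setting this equal to demand: 663 - 4.5Pb = -4 + 7Pb, so Pb = 58.
Sellers receive Ps = 58 + 23 = 81; x' = 663 − 4.5·58 = 402.
The subsidy expands output by 402 − 339 = 63 past the efficient level; on those units the gap between marginal cost and willingness to pay runs from 0 up to 23.
DWL = ½ × 23 × 63 = 724.5.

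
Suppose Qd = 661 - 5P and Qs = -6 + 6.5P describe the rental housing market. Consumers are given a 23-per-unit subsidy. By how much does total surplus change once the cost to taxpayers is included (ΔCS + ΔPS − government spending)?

Net change in total surplus = -747.5

Pre-subsidy: 661 - 5P = -6 + 6.5P gives P* = 58, Q* = 371.
With the rebate, buyers effectively pay Pb = Ps − 23, where Ps is the price sellers receive.
Demand in terms of Ps becomes Qd = 661 − 5(Ps − 23) = 776 - 5Ps. Setting this equal to supply: 776 - 5Ps = -6 + 6.5Ps, so Ps = 68.
Buyers pay Pb = 68 − 23 = 45; Q' = -6 + 6.5·68 = 436.
ΔCS = ½(371 + 436)(58 − 45) = 5245.5; ΔPS = ½(371 + 436)(68 − 58) = 4035.
Government spending = 23 × 436 = 10028.
Net change = 5245.5 + 4035 − 10028 = -747.5. The loss equals the DWL triangle ½·23·65.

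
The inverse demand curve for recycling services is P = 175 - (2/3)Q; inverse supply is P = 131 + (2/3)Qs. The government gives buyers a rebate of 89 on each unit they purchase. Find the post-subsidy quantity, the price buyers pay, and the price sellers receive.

Pre-subsidy: 175 - (2/3)Q = 131 + (2/3)Q gives Q* = 33 and P* = 153.
With the rebate, buyers effectively pay Pb = Ps − 89, where Ps is the price sellers receive.
On the curves, Pb = 175 - (2/3)Q and Ps = 131 + (2/3)Q; the wedge Ps − Pb = 89 gives 131 + (2/3)Q − (175 - (2/3)Q) = 89, so Q' = 99.75.
Then Pb = 175 − (2/3)·99.75 = 108.5 and Ps = 131 + (2/3)·99.75 = 197.5.

Q' = 99.75; buyers pay 108.5; sellers receive 197.5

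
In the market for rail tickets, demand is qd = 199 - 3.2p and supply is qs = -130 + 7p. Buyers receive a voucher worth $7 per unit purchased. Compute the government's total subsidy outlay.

Government cost = 39683/51

Pre-subsidy: 199 - 3.2p = -130 + 7p gives p* = 1645/51, q* = 4885/51.
With the rebate, buyers effectively pay pb = ps − 7, where ps is the price sellers receive.
Demand in terms of ps becomes qd = 199 − 3.2(ps − 7) = 221.4 - 3.2ps. Setting this equal to supply: 221.4 - 3.2ps = -130 + 7ps, so ps = 1757/51.
Buyers pay pb = 1757/51 − 7 = 1400/51; q' = -130 + 7·(1757/51) = 5669/51.
Government outlay = subsidy × quantity = 7 × 5669/51 = 39683/51.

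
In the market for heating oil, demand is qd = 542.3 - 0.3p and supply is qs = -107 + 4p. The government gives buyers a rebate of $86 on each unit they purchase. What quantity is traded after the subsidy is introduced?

Pre-subsidy: 542.3 - 0.3p = -107 + 4p gives p* = 151, q* = 497.
With the rebate, buyers effectively pay pb = ps − 86, where ps is the price sellers receive.
Demand in terms of ps becomes qd = 542.3 − 0.3(ps − 86) = 568.1 - 0.3ps. Setting this equal to supply: 568.1 - 0.3ps = -107 + 4ps, so ps = 157.
Buyers pay pb = 157 − 86 = 71; q' = -107 + 4·157 = 521.

q' = 521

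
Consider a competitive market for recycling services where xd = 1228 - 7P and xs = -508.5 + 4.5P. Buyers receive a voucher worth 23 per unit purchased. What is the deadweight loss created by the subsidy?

Pre-subsidy: 1228 - 7P = -508.5 + 4.5P gives P* = 151, x* = 171.
With the rebate, buyers effectively pay Pb = Ps − 23, where Ps is the price sellers receive.
Demand in terms of Ps becomes xd = 1228 − 7(Ps − 23) = 1389 - 7Ps. Setting this equal to supply: 1389 - 7Ps = -508.5 + 4.5Ps, so Ps = 165.
Buyers pay Pb = 165 − 23 = 142; x' = -508.5 + 4.5·165 = 234.
The subsidy expands output by 234 − 171 = 63 past the efficient level; on those units the gap between marginal cost and willingness to pay runs from 0 up to 23.
DWL = ½ × 23 × 63 = 724.5.

Deadweight loss = 724.5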